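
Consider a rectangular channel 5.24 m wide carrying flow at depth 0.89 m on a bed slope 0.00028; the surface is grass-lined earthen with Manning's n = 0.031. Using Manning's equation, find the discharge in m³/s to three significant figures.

A = b·y = 5.24 × 0.89 = 4.664 m²
P = b + 2y = 5.24 + 2×0.89 = 7.020 m
R = A/P = 4.664/7.020 = 0.6643 m
Q = (1/n)·A·R^(2/3)·S^(1/2) = (1/0.031) × 4.664 × 0.6643^(2/3) × 0.00028^(1/2) = 1.917 m³/s

1.92 m³/s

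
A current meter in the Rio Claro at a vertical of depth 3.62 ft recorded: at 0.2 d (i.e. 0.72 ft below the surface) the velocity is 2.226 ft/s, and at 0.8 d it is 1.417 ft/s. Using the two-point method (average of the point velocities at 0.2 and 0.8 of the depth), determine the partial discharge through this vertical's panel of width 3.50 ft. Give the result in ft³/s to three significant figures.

v̄ = (2.226 + 1.417) / 2 = 1.822 ft/s
q = v̄ × d × w = 1.822 × 3.62 × 3.50 = 23.08 ft³/s

23.1 ft³/s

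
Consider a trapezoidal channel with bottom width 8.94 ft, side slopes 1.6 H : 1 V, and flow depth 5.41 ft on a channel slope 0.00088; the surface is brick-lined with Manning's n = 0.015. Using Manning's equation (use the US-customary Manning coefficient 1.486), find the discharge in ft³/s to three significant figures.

613 ft³/s

A = (b + z·y)·y = (8.94 + 1.6×5.41)×5.41 = 95.19 ft²
P = b + 2y√(1+z²) = 8.94 + 2×5.41×√(1+1.6²) = 29.36 ft
R = A/P = 95.19/29.36 = 3.243 ft
Q = (1.486/n)·A·R^(2/3)·S^(1/2) = (1.486/0.015) × 95.19 × 3.243^(2/3) × 0.00088^(1/2) = 612.9 ft³/s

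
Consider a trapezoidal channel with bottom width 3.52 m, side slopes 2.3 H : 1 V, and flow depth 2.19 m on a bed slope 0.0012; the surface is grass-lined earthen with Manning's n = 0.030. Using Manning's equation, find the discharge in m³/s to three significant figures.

A = (b + z·y)·y = (3.52 + 2.3×2.19)×2.19 = 18.74 m²
P = b + 2y√(1+z²) = 3.52 + 2×2.19×√(1+2.3²) = 14.50 m
R = A/P = 18.74/14.50 = 1.292 m
Q = (1/n)·A·R^(2/3)·S^(1/2) = (1/0.030) × 18.74 × 1.292^(2/3) × 0.0012^(1/2) = 25.67 m³/s

25.7 m³/s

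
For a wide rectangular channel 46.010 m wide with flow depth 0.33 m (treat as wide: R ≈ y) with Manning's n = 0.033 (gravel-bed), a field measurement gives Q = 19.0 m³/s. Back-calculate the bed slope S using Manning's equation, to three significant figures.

A = b·y = 46.010 × 0.33 = 15.18 m²
Wide channel: R ≈ y = 0.33 m
S = (Q·n / (1·A·R^(2/3)))² = (19.0×0.033 / (1×15.18×0.4775))² = 0.007478

0.00748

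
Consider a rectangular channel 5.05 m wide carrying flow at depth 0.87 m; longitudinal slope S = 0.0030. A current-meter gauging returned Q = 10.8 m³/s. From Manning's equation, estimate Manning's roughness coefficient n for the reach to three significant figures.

A = b·y = 5.05 × 0.87 = 4.394 m²
P = b + 2y = 5.05 + 2×0.87 = 6.790 m
R = A/P = 4.394/6.790 = 0.6471 m
n = (1/Q)·A·R^(2/3)·S^(1/2) = (1/10.8) × 4.394 × 0.7481 × 0.05477 = 0.01667

0.0167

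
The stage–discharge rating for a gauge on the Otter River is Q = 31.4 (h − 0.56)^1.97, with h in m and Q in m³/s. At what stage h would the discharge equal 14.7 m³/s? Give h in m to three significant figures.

1.24 m

h − h₀ = (Q/C)^(1/b) = (14.7/31.4)^(1/1.97) = 0.6803 m
h = 0.56 + 0.6803 = 1.240 m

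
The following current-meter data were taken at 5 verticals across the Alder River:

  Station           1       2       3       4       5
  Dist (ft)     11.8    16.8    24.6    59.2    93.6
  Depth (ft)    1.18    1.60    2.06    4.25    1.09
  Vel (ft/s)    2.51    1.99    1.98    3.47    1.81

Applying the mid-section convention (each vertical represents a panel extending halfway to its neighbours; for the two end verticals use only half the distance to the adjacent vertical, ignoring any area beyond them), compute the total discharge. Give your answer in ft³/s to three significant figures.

657 ft³/s

w_1 = (16.8 − 11.8)/2 = 2.5 ft; q_1 = 2.51 × 1.18 × 2.5 = 7.405 ft³/s
w_2 = (24.6 − 11.8)/2 = 6.4 ft; q_2 = 1.99 × 1.60 × 6.4 = 20.38 ft³/s
w_3 = (59.2 − 16.8)/2 = 21.2 ft; q_3 = 1.98 × 2.06 × 21.2 = 86.47 ft³/s
w_4 = (93.6 − 24.6)/2 = 34.5 ft; q_4 = 3.47 × 4.25 × 34.5 = 508.8 ft³/s
w_5 = (93.6 − 59.2)/2 = 17.2 ft; q_5 = 1.81 × 1.09 × 17.2 = 33.93 ft³/s
Q = Σ qᵢ = 657.0 ft³/s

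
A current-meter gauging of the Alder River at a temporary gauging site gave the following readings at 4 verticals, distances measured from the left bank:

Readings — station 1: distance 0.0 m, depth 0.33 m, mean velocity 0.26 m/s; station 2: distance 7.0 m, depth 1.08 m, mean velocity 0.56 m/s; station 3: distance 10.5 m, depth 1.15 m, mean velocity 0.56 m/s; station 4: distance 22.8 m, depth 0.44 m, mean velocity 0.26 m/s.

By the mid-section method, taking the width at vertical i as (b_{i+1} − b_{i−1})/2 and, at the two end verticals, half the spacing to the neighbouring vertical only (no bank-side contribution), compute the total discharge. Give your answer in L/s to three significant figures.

w_1 = (7.0 − 0.0)/2 = 3.5 m; q_1 = 0.26 × 0.33 × 3.5 = 0.3003 m³/s
w_2 = (10.5 − 0.0)/2 = 5.25 m; q_2 = 0.56 × 1.08 × 5.25 = 3.175 m³/s
w_3 = (22.8 − 7.0)/2 = 7.9 m; q_3 = 0.56 × 1.15 × 7.9 = 5.088 m³/s
w_4 = (22.8 − 10.5)/2 = 6.15 m; q_4 = 0.26 × 0.44 × 6.15 = 0.7036 m³/s
Q = Σ qᵢ = 9.267 m³/s
= 9.267 × 1000 = 9267 L/s

9270 L/s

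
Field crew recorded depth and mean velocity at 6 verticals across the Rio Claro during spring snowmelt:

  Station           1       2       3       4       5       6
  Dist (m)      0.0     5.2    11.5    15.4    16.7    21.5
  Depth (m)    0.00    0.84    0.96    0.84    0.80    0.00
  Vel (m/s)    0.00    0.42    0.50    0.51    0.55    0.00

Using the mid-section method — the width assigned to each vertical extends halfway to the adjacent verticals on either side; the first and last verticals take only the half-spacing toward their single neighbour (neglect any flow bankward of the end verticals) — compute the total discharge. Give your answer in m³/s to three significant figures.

6.93 m³/s

w_2 = (11.5 − 0.0)/2 = 5.75 m; q_2 = 0.42 × 0.84 × 5.75 = 2.029 m³/s
w_3 = (15.4 − 5.2)/2 = 5.1 m; q_3 = 0.50 × 0.96 × 5.1 = 2.448 m³/s
w_4 = (16.7 − 11.5)/2 = 2.6 m; q_4 = 0.51 × 0.84 × 2.6 = 1.114 m³/s
w_5 = (21.5 − 15.4)/2 = 3.05 m; q_5 = 0.55 × 0.80 × 3.05 = 1.342 m³/s
Stations 1, 6 contribute zero (depth or velocity is 0).
Q = Σ qᵢ = 6.932 m³/s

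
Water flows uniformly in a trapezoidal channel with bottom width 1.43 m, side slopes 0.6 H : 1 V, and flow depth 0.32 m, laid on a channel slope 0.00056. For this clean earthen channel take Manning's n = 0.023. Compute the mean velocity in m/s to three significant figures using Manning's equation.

0.396 m/s

A = (b + z·y)·y = (1.43 + 0.6×0.32)×0.32 = 0.5190 m²
P = b + 2y√(1+z²) = 1.43 + 2×0.32×√(1+0.6²) = 2.176 m
R = A/P = 0.5190/2.176 = 0.2385 m
Q = (1/n)·A·R^(2/3)·S^(1/2) = (1/0.023) × 0.5190 × 0.2385^(2/3) × 0.00056^(1/2) = 0.2054 m³/s
V = Q/A = 0.2054/0.5190 = 0.3957 m/s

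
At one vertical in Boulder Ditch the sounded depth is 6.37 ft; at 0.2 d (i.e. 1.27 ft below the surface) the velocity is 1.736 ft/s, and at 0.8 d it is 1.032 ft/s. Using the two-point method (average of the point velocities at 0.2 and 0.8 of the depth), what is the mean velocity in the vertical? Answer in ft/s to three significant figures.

1.38 ft/s

v̄ = (1.736 + 1.032) / 2 = 1.384 ft/s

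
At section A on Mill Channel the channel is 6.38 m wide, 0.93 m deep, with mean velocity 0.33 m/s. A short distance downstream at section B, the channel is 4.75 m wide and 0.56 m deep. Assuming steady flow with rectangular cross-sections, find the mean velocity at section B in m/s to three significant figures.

Q = A₁V₁ = (6.38×0.93) × 0.33 = 1.958 m³/s
A₂ = 4.75 × 0.56 = 2.660 m²
V₂ = Q/A₂ = 1.958/2.660 = 0.7361 m/s

0.736 m/s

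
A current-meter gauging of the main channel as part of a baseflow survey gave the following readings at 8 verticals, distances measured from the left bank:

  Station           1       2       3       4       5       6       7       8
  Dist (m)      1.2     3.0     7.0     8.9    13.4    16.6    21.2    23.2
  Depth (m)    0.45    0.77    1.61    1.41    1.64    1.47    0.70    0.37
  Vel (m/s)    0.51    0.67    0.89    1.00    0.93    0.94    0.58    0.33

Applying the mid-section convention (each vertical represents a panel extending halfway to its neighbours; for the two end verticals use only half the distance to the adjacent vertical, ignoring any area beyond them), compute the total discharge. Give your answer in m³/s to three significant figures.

23.2 m³/s

w_1 = (3.0 − 1.2)/2 = 0.9 m; q_1 = 0.51 × 0.45 × 0.9 = 0.2066 m³/s
w_2 = (7.0 − 1.2)/2 = 2.9 m; q_2 = 0.67 × 0.77 × 2.9 = 1.496 m³/s
w_3 = (8.9 − 3.0)/2 = 2.95 m; q_3 = 0.89 × 1.61 × 2.95 = 4.227 m³/s
w_4 = (13.4 − 7.0)/2 = 3.2 m; q_4 = 1.00 × 1.41 × 3.2 = 4.512 m³/s
w_5 = (16.6 − 8.9)/2 = 3.85 m; q_5 = 0.93 × 1.64 × 3.85 = 5.872 m³/s
w_6 = (21.2 − 13.4)/2 = 3.9 m; q_6 = 0.94 × 1.47 × 3.9 = 5.389 m³/s
w_7 = (23.2 − 16.6)/2 = 3.3 m; q_7 = 0.58 × 0.70 × 3.3 = 1.340 m³/s
w_8 = (23.2 − 21.2)/2 = 1 m; q_8 = 0.33 × 0.37 × 1 = 0.1221 m³/s
Q = Σ qᵢ = 23.16 m³/s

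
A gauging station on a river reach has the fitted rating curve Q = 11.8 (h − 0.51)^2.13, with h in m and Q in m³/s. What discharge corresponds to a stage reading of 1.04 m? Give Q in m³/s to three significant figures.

Q = 11.8 × (1.04 − 0.51)^2.13 = 11.8 × 0.53^2.13 = 3.052 m³/s

3.05 m³/s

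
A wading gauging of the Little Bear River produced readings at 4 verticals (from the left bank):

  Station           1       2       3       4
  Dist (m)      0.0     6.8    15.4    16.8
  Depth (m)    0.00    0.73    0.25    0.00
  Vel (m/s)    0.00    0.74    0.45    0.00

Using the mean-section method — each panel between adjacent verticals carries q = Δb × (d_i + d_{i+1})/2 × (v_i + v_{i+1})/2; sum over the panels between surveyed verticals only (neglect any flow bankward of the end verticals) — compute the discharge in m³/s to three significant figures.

3.47 m³/s

Panel 1-2: Δb = 6.8 m, d̄ = (0.00+0.73)/2 = 0.365, v̄ = (0.00+0.74)/2 = 0.37 → q = 6.8×0.365×0.37 = 0.9183 m³/s
Panel 2-3: Δb = 8.6 m, d̄ = (0.73+0.25)/2 = 0.49, v̄ = (0.74+0.45)/2 = 0.595 → q = 8.6×0.49×0.595 = 2.507 m³/s
Panel 3-4: Δb = 1.4 m, d̄ = (0.25+0.00)/2 = 0.125, v̄ = (0.45+0.00)/2 = 0.225 → q = 1.4×0.125×0.225 = 0.03938 m³/s
Q = Σ q = 3.465 m³/s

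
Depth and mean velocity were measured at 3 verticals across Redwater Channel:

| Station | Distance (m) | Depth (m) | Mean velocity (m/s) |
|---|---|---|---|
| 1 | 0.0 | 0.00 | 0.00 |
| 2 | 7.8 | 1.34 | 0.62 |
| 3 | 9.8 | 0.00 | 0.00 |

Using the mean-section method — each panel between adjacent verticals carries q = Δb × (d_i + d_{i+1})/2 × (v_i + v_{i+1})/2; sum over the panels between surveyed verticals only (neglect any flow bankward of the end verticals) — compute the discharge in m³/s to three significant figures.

2.04 m³/s

Panel 1-2: Δb = 7.8 m, d̄ = (0.00+1.34)/2 = 0.67, v̄ = (0.00+0.62)/2 = 0.31 → q = 7.8×0.67×0.31 = 1.620 m³/s
Panel 2-3: Δb = 2 m, d̄ = (1.34+0.00)/2 = 0.67, v̄ = (0.62+0.00)/2 = 0.31 → q = 2×0.67×0.31 = 0.4154 m³/s
Q = Σ q = 2.035 m³/s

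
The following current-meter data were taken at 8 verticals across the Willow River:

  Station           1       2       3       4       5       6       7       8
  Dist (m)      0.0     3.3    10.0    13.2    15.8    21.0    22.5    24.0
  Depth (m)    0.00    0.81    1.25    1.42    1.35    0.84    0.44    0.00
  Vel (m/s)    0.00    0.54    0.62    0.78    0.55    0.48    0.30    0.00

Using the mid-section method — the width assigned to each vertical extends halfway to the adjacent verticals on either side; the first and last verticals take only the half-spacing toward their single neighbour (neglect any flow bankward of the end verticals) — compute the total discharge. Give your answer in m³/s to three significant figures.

13.7 m³/s

w_2 = (10.0 − 0.0)/2 = 5 m; q_2 = 0.54 × 0.81 × 5 = 2.187 m³/s
w_3 = (13.2 − 3.3)/2 = 4.95 m; q_3 = 0.62 × 1.25 × 4.95 = 3.836 m³/s
w_4 = (15.8 − 10.0)/2 = 2.9 m; q_4 = 0.78 × 1.42 × 2.9 = 3.212 m³/s
w_5 = (21.0 − 13.2)/2 = 3.9 m; q_5 = 0.55 × 1.35 × 3.9 = 2.896 m³/s
w_6 = (22.5 − 15.8)/2 = 3.35 m; q_6 = 0.48 × 0.84 × 3.35 = 1.351 m³/s
w_7 = (24.0 − 21.0)/2 = 1.5 m; q_7 = 0.30 × 0.44 × 1.5 = 0.1980 m³/s
Stations 1, 8 contribute zero (depth or velocity is 0).
Q = Σ qᵢ = 13.68 m³/s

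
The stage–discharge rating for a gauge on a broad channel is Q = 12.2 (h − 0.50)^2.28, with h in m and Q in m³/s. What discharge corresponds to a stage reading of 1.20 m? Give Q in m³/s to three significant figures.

5.41 m³/s

Q = 12.2 × (1.20 − 0.50)^2.28 = 12.2 × 0.7^2.28 = 5.410 m³/s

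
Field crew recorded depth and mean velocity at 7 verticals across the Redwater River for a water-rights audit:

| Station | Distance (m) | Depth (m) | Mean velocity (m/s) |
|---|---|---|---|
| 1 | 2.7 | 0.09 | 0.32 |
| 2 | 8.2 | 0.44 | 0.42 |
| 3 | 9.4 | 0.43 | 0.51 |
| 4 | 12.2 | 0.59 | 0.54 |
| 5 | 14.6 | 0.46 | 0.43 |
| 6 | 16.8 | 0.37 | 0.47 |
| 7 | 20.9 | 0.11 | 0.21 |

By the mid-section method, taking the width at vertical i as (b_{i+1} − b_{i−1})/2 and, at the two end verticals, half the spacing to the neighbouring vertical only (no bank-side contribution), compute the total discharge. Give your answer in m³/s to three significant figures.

3.02 m³/s

w_1 = (8.2 − 2.7)/2 = 2.75 m; q_1 = 0.32 × 0.09 × 2.75 = 0.07920 m³/s
w_2 = (9.4 − 2.7)/2 = 3.35 m; q_2 = 0.42 × 0.44 × 3.35 = 0.6191 m³/s
w_3 = (12.2 − 8.2)/2 = 2 m; q_3 = 0.51 × 0.43 × 2 = 0.4386 m³/s
w_4 = (14.6 − 9.4)/2 = 2.6 m; q_4 = 0.54 × 0.59 × 2.6 = 0.8284 m³/s
w_5 = (16.8 − 12.2)/2 = 2.3 m; q_5 = 0.43 × 0.46 × 2.3 = 0.4549 m³/s
w_6 = (20.9 − 14.6)/2 = 3.15 m; q_6 = 0.47 × 0.37 × 3.15 = 0.5478 m³/s
w_7 = (20.9 − 16.8)/2 = 2.05 m; q_7 = 0.21 × 0.11 × 2.05 = 0.04736 m³/s
Q = Σ qᵢ = 3.015 m³/s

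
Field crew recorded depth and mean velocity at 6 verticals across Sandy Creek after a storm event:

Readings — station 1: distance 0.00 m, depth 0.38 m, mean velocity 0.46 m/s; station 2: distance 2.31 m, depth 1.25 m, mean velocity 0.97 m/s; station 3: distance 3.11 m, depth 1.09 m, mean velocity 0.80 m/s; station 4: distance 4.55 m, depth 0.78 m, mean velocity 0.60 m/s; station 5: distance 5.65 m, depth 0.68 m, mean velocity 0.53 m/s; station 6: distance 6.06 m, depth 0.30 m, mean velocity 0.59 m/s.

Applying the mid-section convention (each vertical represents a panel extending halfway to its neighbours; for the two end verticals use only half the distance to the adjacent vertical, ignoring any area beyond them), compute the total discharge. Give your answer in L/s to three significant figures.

w_1 = (2.31 − 0.00)/2 = 1.155 m; q_1 = 0.46 × 0.38 × 1.155 = 0.2019 m³/s
w_2 = (3.11 − 0.00)/2 = 1.555 m; q_2 = 0.97 × 1.25 × 1.555 = 1.885 m³/s
w_3 = (4.55 − 2.31)/2 = 1.12 m; q_3 = 0.80 × 1.09 × 1.12 = 0.9766 m³/s
w_4 = (5.65 − 3.11)/2 = 1.27 m; q_4 = 0.60 × 0.78 × 1.27 = 0.5944 m³/s
w_5 = (6.06 − 4.55)/2 = 0.755 m; q_5 = 0.53 × 0.68 × 0.755 = 0.2721 m³/s
w_6 = (6.06 − 5.65)/2 = 0.205 m; q_6 = 0.59 × 0.30 × 0.205 = 0.03629 m³/s
Q = Σ qᵢ = 3.967 m³/s
= 3.967 × 1000 = 3967 L/s

3970 L/s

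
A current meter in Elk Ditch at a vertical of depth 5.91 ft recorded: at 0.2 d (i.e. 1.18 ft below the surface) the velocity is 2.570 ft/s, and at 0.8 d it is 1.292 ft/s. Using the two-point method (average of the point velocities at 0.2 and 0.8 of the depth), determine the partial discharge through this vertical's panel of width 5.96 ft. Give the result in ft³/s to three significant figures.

v̄ = (2.570 + 1.292) / 2 = 1.931 ft/s
q = v̄ × d × w = 1.931 × 5.91 × 5.96 = 68.02 ft³/s

68.0 ft³/s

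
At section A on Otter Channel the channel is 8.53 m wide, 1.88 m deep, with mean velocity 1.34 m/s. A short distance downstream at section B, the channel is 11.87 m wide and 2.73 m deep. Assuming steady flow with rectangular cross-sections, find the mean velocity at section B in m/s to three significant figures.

Q = A₁V₁ = (8.53×1.88) × 1.34 = 21.49 m³/s
A₂ = 11.87 × 2.73 = 32.41 m²
V₂ = Q/A₂ = 21.49/32.41 = 0.6631 m/s

0.663 m/s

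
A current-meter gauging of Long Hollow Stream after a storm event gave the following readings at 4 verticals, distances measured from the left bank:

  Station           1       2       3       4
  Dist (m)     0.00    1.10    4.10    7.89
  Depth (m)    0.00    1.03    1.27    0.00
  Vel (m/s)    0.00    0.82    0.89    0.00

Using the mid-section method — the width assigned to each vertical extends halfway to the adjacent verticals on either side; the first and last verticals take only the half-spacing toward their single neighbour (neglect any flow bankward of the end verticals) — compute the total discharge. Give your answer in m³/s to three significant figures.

w_2 = (4.10 − 0.00)/2 = 2.05 m; q_2 = 0.82 × 1.03 × 2.05 = 1.731 m³/s
w_3 = (7.89 − 1.10)/2 = 3.395 m; q_3 = 0.89 × 1.27 × 3.395 = 3.837 m³/s
Stations 1, 4 contribute zero (depth or velocity is 0).
Q = Σ qᵢ = 5.569 m³/s

5.57 m³/s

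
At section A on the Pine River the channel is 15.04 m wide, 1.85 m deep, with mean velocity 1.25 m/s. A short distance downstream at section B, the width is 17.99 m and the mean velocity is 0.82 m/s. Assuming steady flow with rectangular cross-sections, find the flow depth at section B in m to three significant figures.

2.36 m

Q = A₁V₁ = (15.04×1.85) × 1.25 = 34.78 m³/s
d₂ = Q/(b₂ V₂) = 34.78/(17.99×0.82) = 2.358 m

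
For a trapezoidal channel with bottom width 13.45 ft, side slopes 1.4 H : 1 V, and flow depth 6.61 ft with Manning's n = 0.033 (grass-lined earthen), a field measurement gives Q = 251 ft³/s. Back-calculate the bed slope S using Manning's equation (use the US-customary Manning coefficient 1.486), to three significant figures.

0.000207

A = (b + z·y)·y = (13.45 + 1.4×6.61)×6.61 = 150.1 ft²
P = b + 2y√(1+z²) = 13.45 + 2×6.61×√(1+1.4²) = 36.19 ft
R = A/P = 150.1/36.19 = 4.146 ft
S = (Q·n / (1.486·A·R^(2/3)))² = (251×0.033 / (1.486×150.1×2.581))² = 0.0002071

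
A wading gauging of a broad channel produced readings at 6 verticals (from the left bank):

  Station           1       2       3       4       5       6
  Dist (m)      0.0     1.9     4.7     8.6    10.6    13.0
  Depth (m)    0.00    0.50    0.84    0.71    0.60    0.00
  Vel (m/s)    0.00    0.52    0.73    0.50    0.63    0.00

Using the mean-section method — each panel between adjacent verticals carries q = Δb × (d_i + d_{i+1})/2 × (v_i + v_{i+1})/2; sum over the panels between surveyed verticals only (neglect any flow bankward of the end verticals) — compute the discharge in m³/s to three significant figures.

4.12 m³/s

Panel 1-2: Δb = 1.9 m, d̄ = (0.00+0.50)/2 = 0.25, v̄ = (0.00+0.52)/2 = 0.26 → q = 1.9×0.25×0.26 = 0.1235 m³/s
Panel 2-3: Δb = 2.8 m, d̄ = (0.50+0.84)/2 = 0.67, v̄ = (0.52+0.73)/2 = 0.625 → q = 2.8×0.67×0.625 = 1.173 m³/s
Panel 3-4: Δb = 3.9 m, d̄ = (0.84+0.71)/2 = 0.775, v̄ = (0.73+0.50)/2 = 0.615 → q = 3.9×0.775×0.615 = 1.859 m³/s
Panel 4-5: Δb = 2 m, d̄ = (0.71+0.60)/2 = 0.655, v̄ = (0.50+0.63)/2 = 0.565 → q = 2×0.655×0.565 = 0.7402 m³/s
Panel 5-6: Δb = 2.4 m, d̄ = (0.60+0.00)/2 = 0.3, v̄ = (0.63+0.00)/2 = 0.315 → q = 2.4×0.3×0.315 = 0.2268 m³/s
Q = Σ q = 4.122 m³/s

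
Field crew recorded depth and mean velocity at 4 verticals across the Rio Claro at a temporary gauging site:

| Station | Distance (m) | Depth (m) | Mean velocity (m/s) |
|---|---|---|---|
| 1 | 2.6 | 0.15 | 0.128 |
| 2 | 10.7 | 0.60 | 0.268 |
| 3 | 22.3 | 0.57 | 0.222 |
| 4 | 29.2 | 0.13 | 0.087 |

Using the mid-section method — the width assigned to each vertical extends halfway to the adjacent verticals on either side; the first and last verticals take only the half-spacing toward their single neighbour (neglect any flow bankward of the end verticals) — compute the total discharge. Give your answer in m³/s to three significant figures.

w_1 = (10.7 − 2.6)/2 = 4.05 m; q_1 = 0.128 × 0.15 × 4.05 = 0.07776 m³/s
w_2 = (22.3 − 2.6)/2 = 9.85 m; q_2 = 0.268 × 0.60 × 9.85 = 1.584 m³/s
w_3 = (29.2 − 10.7)/2 = 9.25 m; q_3 = 0.222 × 0.57 × 9.25 = 1.170 m³/s
w_4 = (29.2 − 22.3)/2 = 3.45 m; q_4 = 0.087 × 0.13 × 3.45 = 0.03902 m³/s
Q = Σ qᵢ = 2.871 m³/s

2.87 m³/s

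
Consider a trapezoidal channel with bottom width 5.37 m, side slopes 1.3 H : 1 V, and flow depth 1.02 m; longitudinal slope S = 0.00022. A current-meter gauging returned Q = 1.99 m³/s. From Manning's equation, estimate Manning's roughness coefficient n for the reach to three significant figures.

A = (b + z·y)·y = (5.37 + 1.3×1.02)×1.02 = 6.830 m²
P = b + 2y√(1+z²) = 5.37 + 2×1.02×√(1+1.3²) = 8.716 m
R = A/P = 6.830/8.716 = 0.7836 m
n = (1/Q)·A·R^(2/3)·S^(1/2) = (1/1.99) × 6.830 × 0.8500 × 0.01483 = 0.04327

0.0433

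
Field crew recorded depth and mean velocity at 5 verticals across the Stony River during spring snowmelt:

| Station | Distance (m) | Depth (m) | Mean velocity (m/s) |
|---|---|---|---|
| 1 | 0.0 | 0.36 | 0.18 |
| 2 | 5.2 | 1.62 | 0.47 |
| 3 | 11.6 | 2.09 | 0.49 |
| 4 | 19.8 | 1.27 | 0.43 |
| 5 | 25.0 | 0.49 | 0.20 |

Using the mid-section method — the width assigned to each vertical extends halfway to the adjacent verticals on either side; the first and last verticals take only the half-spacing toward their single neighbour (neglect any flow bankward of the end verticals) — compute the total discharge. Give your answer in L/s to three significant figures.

16000 L/s

w_1 = (5.2 − 0.0)/2 = 2.6 m; q_1 = 0.18 × 0.36 × 2.6 = 0.1685 m³/s
w_2 = (11.6 − 0.0)/2 = 5.8 m; q_2 = 0.47 × 1.62 × 5.8 = 4.416 m³/s
w_3 = (19.8 − 5.2)/2 = 7.3 m; q_3 = 0.49 × 2.09 × 7.3 = 7.476 m³/s
w_4 = (25.0 − 11.6)/2 = 6.7 m; q_4 = 0.43 × 1.27 × 6.7 = 3.659 m³/s
w_5 = (25.0 − 19.8)/2 = 2.6 m; q_5 = 0.20 × 0.49 × 2.6 = 0.2548 m³/s
Q = Σ qᵢ = 15.97 m³/s
= 15.97 × 1000 = 15970 L/s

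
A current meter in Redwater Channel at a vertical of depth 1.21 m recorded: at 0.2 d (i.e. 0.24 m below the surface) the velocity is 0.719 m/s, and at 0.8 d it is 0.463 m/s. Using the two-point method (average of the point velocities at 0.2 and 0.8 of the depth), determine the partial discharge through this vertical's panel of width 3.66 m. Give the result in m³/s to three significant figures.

v̄ = (0.719 + 0.463) / 2 = 0.5910 m/s
q = v̄ × d × w = 0.5910 × 1.21 × 3.66 = 2.617 m³/s

2.62 m³/s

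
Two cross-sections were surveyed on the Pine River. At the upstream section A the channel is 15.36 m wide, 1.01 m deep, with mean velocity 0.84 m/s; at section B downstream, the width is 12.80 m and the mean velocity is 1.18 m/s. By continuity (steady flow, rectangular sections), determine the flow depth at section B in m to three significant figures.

Q = A₁V₁ = (15.36×1.01) × 0.84 = 13.03 m³/s
d₂ = Q/(b₂ V₂) = 13.03/(12.80×1.18) = 0.8628 m

0.863 m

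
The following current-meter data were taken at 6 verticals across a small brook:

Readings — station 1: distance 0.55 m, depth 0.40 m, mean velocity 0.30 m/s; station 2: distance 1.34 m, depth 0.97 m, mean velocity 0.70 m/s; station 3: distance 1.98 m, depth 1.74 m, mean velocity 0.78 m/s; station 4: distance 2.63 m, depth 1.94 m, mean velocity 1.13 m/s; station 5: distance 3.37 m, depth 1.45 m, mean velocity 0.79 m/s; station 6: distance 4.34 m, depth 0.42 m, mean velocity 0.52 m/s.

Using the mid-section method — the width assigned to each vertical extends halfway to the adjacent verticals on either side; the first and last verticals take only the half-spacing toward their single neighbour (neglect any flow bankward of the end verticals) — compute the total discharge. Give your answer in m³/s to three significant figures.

4.02 m³/s

w_1 = (1.34 − 0.55)/2 = 0.395 m; q_1 = 0.30 × 0.40 × 0.395 = 0.04740 m³/s
w_2 = (1.98 − 0.55)/2 = 0.715 m; q_2 = 0.70 × 0.97 × 0.715 = 0.4855 m³/s
w_3 = (2.63 − 1.34)/2 = 0.645 m; q_3 = 0.78 × 1.74 × 0.645 = 0.8754 m³/s
w_4 = (3.37 − 1.98)/2 = 0.695 m; q_4 = 1.13 × 1.94 × 0.695 = 1.524 m³/s
w_5 = (4.34 − 2.63)/2 = 0.855 m; q_5 = 0.79 × 1.45 × 0.855 = 0.9794 m³/s
w_6 = (4.34 − 3.37)/2 = 0.485 m; q_6 = 0.52 × 0.42 × 0.485 = 0.1059 m³/s
Q = Σ qᵢ = 4.017 m³/s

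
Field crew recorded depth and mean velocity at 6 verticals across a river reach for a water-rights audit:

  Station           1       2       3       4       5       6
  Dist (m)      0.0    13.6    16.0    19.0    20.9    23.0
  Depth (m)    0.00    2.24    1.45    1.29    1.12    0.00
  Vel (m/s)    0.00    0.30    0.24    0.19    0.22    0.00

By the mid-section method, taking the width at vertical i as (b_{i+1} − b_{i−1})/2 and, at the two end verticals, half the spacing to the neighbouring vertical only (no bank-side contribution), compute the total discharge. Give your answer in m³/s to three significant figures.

7.41 m³/s

w_2 = (16.0 − 0.0)/2 = 8 m; q_2 = 0.30 × 2.24 × 8 = 5.376 m³/s
w_3 = (19.0 − 13.6)/2 = 2.7 m; q_3 = 0.24 × 1.45 × 2.7 = 0.9396 m³/s
w_4 = (20.9 − 16.0)/2 = 2.45 m; q_4 = 0.19 × 1.29 × 2.45 = 0.6005 m³/s
w_5 = (23.0 − 19.0)/2 = 2 m; q_5 = 0.22 × 1.12 × 2 = 0.4928 m³/s
Stations 1, 6 contribute zero (depth or velocity is 0).
Q = Σ qᵢ = 7.409 m³/s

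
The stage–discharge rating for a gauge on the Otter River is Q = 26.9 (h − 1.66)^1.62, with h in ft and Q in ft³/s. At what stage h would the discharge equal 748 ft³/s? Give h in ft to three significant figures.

9.45 ft

h − h₀ = (Q/C)^(1/b) = (748/26.9)^(1/1.62) = 7.788 ft
h = 1.66 + 7.788 = 9.448 ft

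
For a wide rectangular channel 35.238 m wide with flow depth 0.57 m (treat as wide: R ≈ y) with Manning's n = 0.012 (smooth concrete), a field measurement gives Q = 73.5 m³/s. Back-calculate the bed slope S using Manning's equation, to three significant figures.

A = b·y = 35.238 × 0.57 = 20.09 m²
Wide channel: R ≈ y = 0.57 m
S = (Q·n / (1·A·R^(2/3)))² = (73.5×0.012 / (1×20.09×0.6875))² = 0.004080

0.00408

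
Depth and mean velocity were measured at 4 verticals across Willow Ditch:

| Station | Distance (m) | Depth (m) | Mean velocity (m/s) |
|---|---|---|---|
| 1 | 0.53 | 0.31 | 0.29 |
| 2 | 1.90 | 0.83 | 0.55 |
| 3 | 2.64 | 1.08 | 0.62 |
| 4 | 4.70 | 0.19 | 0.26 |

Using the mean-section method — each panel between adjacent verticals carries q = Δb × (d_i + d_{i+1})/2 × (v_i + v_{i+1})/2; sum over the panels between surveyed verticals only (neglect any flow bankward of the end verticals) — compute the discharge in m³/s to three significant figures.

1.32 m³/s

Panel 1-2: Δb = 1.37 m, d̄ = (0.31+0.83)/2 = 0.57, v̄ = (0.29+0.55)/2 = 0.42 → q = 1.37×0.57×0.42 = 0.3280 m³/s
Panel 2-3: Δb = 0.74 m, d̄ = (0.83+1.08)/2 = 0.955, v̄ = (0.55+0.62)/2 = 0.585 → q = 0.74×0.955×0.585 = 0.4134 m³/s
Panel 3-4: Δb = 2.06 m, d̄ = (1.08+0.19)/2 = 0.635, v̄ = (0.62+0.26)/2 = 0.44 → q = 2.06×0.635×0.44 = 0.5756 m³/s
Q = Σ q = 1.317 m³/s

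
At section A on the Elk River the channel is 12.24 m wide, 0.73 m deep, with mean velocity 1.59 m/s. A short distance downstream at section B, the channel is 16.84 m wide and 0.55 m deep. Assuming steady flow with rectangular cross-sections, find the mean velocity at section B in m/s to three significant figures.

Q = A₁V₁ = (12.24×0.73) × 1.59 = 14.21 m³/s
A₂ = 16.84 × 0.55 = 9.262 m²
V₂ = Q/A₂ = 14.21/9.262 = 1.534 m/s

1.53 m/s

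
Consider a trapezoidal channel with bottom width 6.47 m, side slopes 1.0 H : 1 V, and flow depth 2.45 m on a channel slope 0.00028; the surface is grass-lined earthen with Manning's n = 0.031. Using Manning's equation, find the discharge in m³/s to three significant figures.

16.3 m³/s

A = (b + z·y)·y = (6.47 + 1.0×2.45)×2.45 = 21.85 m²
P = b + 2y√(1+z²) = 6.47 + 2×2.45×√(1+1.0²) = 13.40 m
R = A/P = 21.85/13.40 = 1.631 m
Q = (1/n)·A·R^(2/3)·S^(1/2) = (1/0.031) × 21.85 × 1.631^(2/3) × 0.00028^(1/2) = 16.34 m³/s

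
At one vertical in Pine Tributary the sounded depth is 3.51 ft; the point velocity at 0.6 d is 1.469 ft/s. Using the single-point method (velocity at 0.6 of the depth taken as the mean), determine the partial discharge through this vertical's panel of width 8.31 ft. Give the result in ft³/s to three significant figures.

42.8 ft³/s

v̄ = v₀.₆ = 1.469 ft/s
q = v̄ × d × w = 1.469 × 3.51 × 8.31 = 42.85 ft³/s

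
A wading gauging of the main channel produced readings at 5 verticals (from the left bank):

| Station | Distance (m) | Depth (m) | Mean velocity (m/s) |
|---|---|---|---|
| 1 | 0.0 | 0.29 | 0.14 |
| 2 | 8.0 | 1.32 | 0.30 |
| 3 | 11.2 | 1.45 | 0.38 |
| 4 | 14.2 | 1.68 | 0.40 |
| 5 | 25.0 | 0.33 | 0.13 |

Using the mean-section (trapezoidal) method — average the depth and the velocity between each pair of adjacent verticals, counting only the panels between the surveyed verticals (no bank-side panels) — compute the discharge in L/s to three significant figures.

7630 L/s

Panel 1-2: Δb = 8 m, d̄ = (0.29+1.32)/2 = 0.805, v̄ = (0.14+0.30)/2 = 0.22 → q = 8×0.805×0.22 = 1.417 m³/s
Panel 2-3: Δb = 3.2 m, d̄ = (1.32+1.45)/2 = 1.385, v̄ = (0.30+0.38)/2 = 0.34 → q = 3.2×1.385×0.34 = 1.507 m³/s
Panel 3-4: Δb = 3 m, d̄ = (1.45+1.68)/2 = 1.565, v̄ = (0.38+0.40)/2 = 0.39 → q = 3×1.565×0.39 = 1.831 m³/s
Panel 4-5: Δb = 10.8 m, d̄ = (1.68+0.33)/2 = 1.005, v̄ = (0.40+0.13)/2 = 0.265 → q = 10.8×1.005×0.265 = 2.876 m³/s
Q = Σ q = 7.631 m³/s
= 7.631 × 1000 = 7631 L/s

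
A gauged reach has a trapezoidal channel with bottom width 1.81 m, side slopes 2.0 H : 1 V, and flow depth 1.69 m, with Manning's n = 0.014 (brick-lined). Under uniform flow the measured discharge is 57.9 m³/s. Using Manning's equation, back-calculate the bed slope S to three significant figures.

0.00932

A = (b + z·y)·y = (1.81 + 2.0×1.69)×1.69 = 8.771 m²
P = b + 2y√(1+z²) = 1.81 + 2×1.69×√(1+2.0²) = 9.368 m
R = A/P = 8.771/9.368 = 0.9363 m
S = (Q·n / (1·A·R^(2/3)))² = (57.9×0.014 / (1×8.771×0.9571))² = 0.009324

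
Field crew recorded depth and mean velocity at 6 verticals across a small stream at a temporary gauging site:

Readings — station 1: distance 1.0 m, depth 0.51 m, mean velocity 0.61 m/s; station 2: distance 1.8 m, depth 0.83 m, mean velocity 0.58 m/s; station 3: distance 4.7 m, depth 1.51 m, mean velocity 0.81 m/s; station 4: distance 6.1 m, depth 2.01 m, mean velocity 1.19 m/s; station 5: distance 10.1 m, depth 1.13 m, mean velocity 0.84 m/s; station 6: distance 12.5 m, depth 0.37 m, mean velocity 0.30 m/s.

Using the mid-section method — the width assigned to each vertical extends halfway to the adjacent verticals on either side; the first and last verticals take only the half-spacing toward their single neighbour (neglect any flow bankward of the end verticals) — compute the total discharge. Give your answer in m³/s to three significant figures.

13.3 m³/s

w_1 = (1.8 − 1.0)/2 = 0.4 m; q_1 = 0.61 × 0.51 × 0.4 = 0.1244 m³/s
w_2 = (4.7 − 1.0)/2 = 1.85 m; q_2 = 0.58 × 0.83 × 1.85 = 0.8906 m³/s
w_3 = (6.1 − 1.8)/2 = 2.15 m; q_3 = 0.81 × 1.51 × 2.15 = 2.630 m³/s
w_4 = (10.1 − 4.7)/2 = 2.7 m; q_4 = 1.19 × 2.01 × 2.7 = 6.458 m³/s
w_5 = (12.5 − 6.1)/2 = 3.2 m; q_5 = 0.84 × 1.13 × 3.2 = 3.037 m³/s
w_6 = (12.5 − 10.1)/2 = 1.2 m; q_6 = 0.30 × 0.37 × 1.2 = 0.1332 m³/s
Q = Σ qᵢ = 13.27 m³/s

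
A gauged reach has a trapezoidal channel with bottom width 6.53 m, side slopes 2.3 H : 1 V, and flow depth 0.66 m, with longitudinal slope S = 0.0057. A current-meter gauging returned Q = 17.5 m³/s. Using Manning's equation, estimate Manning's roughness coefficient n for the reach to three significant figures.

0.0152

A = (b + z·y)·y = (6.53 + 2.3×0.66)×0.66 = 5.312 m²
P = b + 2y√(1+z²) = 6.53 + 2×0.66×√(1+2.3²) = 9.841 m
R = A/P = 5.312/9.841 = 0.5398 m
n = (1/Q)·A·R^(2/3)·S^(1/2) = (1/17.5) × 5.312 × 0.6629 × 0.07550 = 0.01519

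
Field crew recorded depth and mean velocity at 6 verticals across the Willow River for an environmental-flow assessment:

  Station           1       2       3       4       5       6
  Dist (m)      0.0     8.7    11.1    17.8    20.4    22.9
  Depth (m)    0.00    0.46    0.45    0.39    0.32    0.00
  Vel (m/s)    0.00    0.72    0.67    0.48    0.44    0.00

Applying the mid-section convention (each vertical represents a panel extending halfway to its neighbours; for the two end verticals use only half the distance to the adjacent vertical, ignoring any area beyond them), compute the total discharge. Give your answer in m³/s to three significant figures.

w_2 = (11.1 − 0.0)/2 = 5.55 m; q_2 = 0.72 × 0.46 × 5.55 = 1.838 m³/s
w_3 = (17.8 − 8.7)/2 = 4.55 m; q_3 = 0.67 × 0.45 × 4.55 = 1.372 m³/s
w_4 = (20.4 − 11.1)/2 = 4.65 m; q_4 = 0.48 × 0.39 × 4.65 = 0.8705 m³/s
w_5 = (22.9 − 17.8)/2 = 2.55 m; q_5 = 0.44 × 0.32 × 2.55 = 0.3590 m³/s
Stations 1, 6 contribute zero (depth or velocity is 0).
Q = Σ qᵢ = 4.440 m³/s

4.44 m³/s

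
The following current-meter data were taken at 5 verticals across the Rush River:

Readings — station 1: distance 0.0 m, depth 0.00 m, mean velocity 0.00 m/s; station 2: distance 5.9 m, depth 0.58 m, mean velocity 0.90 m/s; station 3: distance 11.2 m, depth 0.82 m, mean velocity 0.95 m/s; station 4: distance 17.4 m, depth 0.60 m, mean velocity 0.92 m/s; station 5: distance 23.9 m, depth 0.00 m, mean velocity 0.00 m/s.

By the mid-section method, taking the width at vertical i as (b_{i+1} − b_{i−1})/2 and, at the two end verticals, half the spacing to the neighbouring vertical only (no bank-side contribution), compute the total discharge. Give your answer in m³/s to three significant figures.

10.9 m³/s

w_2 = (11.2 − 0.0)/2 = 5.6 m; q_2 = 0.90 × 0.58 × 5.6 = 2.923 m³/s
w_3 = (17.4 − 5.9)/2 = 5.75 m; q_3 = 0.95 × 0.82 × 5.75 = 4.479 m³/s
w_4 = (23.9 − 11.2)/2 = 6.35 m; q_4 = 0.92 × 0.60 × 6.35 = 3.505 m³/s
Stations 1, 5 contribute zero (depth or velocity is 0).
Q = Σ qᵢ = 10.91 m³/s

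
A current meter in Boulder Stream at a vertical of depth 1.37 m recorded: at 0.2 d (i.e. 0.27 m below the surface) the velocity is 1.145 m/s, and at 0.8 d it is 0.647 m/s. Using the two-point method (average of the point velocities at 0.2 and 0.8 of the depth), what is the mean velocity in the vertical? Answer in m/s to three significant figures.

v̄ = (1.145 + 0.647) / 2 = 0.8960 m/s

0.896 m/s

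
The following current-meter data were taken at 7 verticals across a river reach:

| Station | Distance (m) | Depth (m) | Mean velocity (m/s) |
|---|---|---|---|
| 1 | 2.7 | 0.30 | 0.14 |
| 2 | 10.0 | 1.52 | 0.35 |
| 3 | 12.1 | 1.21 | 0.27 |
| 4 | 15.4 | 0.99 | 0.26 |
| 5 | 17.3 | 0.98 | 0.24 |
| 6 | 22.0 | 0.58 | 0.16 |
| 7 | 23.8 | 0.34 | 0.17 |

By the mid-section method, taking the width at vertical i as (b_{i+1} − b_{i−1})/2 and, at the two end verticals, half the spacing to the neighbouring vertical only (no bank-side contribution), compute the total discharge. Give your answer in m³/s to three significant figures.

5.33 m³/s

w_1 = (10.0 − 2.7)/2 = 3.65 m; q_1 = 0.14 × 0.30 × 3.65 = 0.1533 m³/s
w_2 = (12.1 − 2.7)/2 = 4.7 m; q_2 = 0.35 × 1.52 × 4.7 = 2.500 m³/s
w_3 = (15.4 − 10.0)/2 = 2.7 m; q_3 = 0.27 × 1.21 × 2.7 = 0.8821 m³/s
w_4 = (17.3 − 12.1)/2 = 2.6 m; q_4 = 0.26 × 0.99 × 2.6 = 0.6692 m³/s
w_5 = (22.0 − 15.4)/2 = 3.3 m; q_5 = 0.24 × 0.98 × 3.3 = 0.7762 m³/s
w_6 = (23.8 − 17.3)/2 = 3.25 m; q_6 = 0.16 × 0.58 × 3.25 = 0.3016 m³/s
w_7 = (23.8 − 22.0)/2 = 0.9 m; q_7 = 0.17 × 0.34 × 0.9 = 0.05202 m³/s
Q = Σ qᵢ = 5.335 m³/s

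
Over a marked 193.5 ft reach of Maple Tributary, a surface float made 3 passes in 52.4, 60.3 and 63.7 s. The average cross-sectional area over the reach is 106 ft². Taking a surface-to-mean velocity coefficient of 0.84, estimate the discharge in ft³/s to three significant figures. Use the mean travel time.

293 ft³/s

t̄ = (52.4 + 60.3 + 63.7) / 3 = 58.8 s
v_surface = L / t̄ = 193.5 / 58.8 = 3.291 ft/s
v_mean = 0.84 × 3.291 = 2.764 ft/s
Q = A × v_mean = 106 × 2.764 = 293.0 ft³/s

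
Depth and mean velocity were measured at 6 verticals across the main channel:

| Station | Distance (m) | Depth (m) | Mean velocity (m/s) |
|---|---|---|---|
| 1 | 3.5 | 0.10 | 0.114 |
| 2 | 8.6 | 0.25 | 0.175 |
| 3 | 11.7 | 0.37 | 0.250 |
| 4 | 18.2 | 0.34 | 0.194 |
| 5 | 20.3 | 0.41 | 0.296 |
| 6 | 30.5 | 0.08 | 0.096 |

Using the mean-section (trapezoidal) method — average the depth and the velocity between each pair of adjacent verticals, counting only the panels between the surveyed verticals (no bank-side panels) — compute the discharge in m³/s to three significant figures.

1.53 m³/s

Panel 1-2: Δb = 5.1 m, d̄ = (0.10+0.25)/2 = 0.175, v̄ = (0.114+0.175)/2 = 0.1445 → q = 5.1×0.175×0.1445 = 0.1290 m³/s
Panel 2-3: Δb = 3.1 m, d̄ = (0.25+0.37)/2 = 0.31, v̄ = (0.175+0.250)/2 = 0.2125 → q = 3.1×0.31×0.2125 = 0.2042 m³/s
Panel 3-4: Δb = 6.5 m, d̄ = (0.37+0.34)/2 = 0.355, v̄ = (0.250+0.194)/2 = 0.222 → q = 6.5×0.355×0.222 = 0.5123 m³/s
Panel 4-5: Δb = 2.1 m, d̄ = (0.34+0.41)/2 = 0.375, v̄ = (0.194+0.296)/2 = 0.245 → q = 2.1×0.375×0.245 = 0.1929 m³/s
Panel 5-6: Δb = 10.2 m, d̄ = (0.41+0.08)/2 = 0.245, v̄ = (0.296+0.096)/2 = 0.196 → q = 10.2×0.245×0.196 = 0.4898 m³/s
Q = Σ q = 1.528 m³/s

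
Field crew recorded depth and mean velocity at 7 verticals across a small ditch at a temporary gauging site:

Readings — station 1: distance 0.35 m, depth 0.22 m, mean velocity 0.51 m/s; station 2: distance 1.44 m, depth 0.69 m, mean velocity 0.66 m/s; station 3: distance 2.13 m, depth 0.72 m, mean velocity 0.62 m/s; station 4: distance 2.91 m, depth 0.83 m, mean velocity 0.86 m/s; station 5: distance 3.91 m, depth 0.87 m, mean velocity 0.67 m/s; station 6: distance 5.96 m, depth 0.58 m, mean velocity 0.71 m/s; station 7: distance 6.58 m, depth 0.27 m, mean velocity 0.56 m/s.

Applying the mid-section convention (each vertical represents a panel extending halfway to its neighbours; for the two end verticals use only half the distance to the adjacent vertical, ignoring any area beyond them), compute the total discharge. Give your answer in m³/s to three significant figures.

w_1 = (1.44 − 0.35)/2 = 0.545 m; q_1 = 0.51 × 0.22 × 0.545 = 0.06115 m³/s
w_2 = (2.13 − 0.35)/2 = 0.89 m; q_2 = 0.66 × 0.69 × 0.89 = 0.4053 m³/s
w_3 = (2.91 − 1.44)/2 = 0.735 m; q_3 = 0.62 × 0.72 × 0.735 = 0.3281 m³/s
w_4 = (3.91 − 2.13)/2 = 0.89 m; q_4 = 0.86 × 0.83 × 0.89 = 0.6353 m³/s
w_5 = (5.96 − 2.91)/2 = 1.525 m; q_5 = 0.67 × 0.87 × 1.525 = 0.8889 m³/s
w_6 = (6.58 − 3.91)/2 = 1.335 m; q_6 = 0.71 × 0.58 × 1.335 = 0.5498 m³/s
w_7 = (6.58 − 5.96)/2 = 0.31 m; q_7 = 0.56 × 0.27 × 0.31 = 0.04687 m³/s
Q = Σ qᵢ = 2.915 m³/s

2.92 m³/s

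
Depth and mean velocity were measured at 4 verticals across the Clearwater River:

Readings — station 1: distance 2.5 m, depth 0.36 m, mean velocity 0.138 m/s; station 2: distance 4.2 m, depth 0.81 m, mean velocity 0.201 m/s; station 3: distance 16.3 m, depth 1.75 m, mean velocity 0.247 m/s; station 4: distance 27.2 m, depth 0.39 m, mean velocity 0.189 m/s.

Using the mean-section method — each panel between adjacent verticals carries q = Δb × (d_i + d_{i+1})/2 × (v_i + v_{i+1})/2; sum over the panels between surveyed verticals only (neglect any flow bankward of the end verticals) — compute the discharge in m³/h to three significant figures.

Panel 1-2: Δb = 1.7 m, d̄ = (0.36+0.81)/2 = 0.585, v̄ = (0.138+0.201)/2 = 0.1695 → q = 1.7×0.585×0.1695 = 0.1686 m³/s
Panel 2-3: Δb = 12.1 m, d̄ = (0.81+1.75)/2 = 1.28, v̄ = (0.201+0.247)/2 = 0.224 → q = 12.1×1.28×0.224 = 3.469 m³/s
Panel 3-4: Δb = 10.9 m, d̄ = (1.75+0.39)/2 = 1.07, v̄ = (0.247+0.189)/2 = 0.218 → q = 10.9×1.07×0.218 = 2.543 m³/s
Q = Σ q = 6.180 m³/s
= 6.180 × 3600 = 22250 m³/h

22200 m³/h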